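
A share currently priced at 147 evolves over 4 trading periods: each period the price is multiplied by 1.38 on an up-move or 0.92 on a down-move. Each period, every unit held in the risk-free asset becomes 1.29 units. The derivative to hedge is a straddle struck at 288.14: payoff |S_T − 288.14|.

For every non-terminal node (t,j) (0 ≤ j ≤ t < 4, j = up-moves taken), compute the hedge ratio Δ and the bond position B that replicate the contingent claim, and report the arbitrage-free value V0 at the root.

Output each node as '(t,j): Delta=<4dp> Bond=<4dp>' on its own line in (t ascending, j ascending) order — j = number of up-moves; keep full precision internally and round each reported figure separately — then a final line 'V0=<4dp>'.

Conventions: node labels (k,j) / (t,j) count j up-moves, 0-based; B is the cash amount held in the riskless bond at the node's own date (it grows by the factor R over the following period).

(0,0): Delta=0.6262 Bond=-41.1487
(1,0): Delta=-0.1591 Bond=53.1166
(1,1): Delta=0.7535 Bond=-78.9139
(2,0): Delta=-1.0000 Bond=173.1507
(2,1): Delta=-0.0227 Bond=43.0698
(2,2): Delta=0.8794 Bond=-137.0373
(3,0): Delta=-1.0000 Bond=223.3643
(3,1): Delta=-1.0000 Bond=223.3643
(3,2): Delta=0.1358 Bond=14.7428
(3,3): Delta=1.0000 Bond=-223.3643
V0=50.9023

The replicating-portfolio and risk-neutral prices coincide; use p* = (1.29−0.92)/(1.38−0.92) = 0.8043 for the latter.
Expiry values: V(4,0)=182.8302, V(4,1)=130.1754, V(4,2)=51.1930, V(4,3)=67.2805, V(4,4)=244.9907
  t=3,j=0: stock 114.4671 → up 157.9646 (V=130.1754), down 105.3098 (V=182.8302). Price 108.8972; hedge Δ=-1.0000, bond B=223.3643.
  t=3,j=1: stock 171.7007 → up 236.9470 (V=51.1930), down 157.9646 (V=130.1754). Price 51.6636; hedge Δ=-1.0000, bond B=223.3643.
  t=3,j=2: stock 257.5511 → up 355.4205 (V=67.2805), down 236.9470 (V=51.1930). Price 49.7154; hedge Δ=0.1358, bond B=14.7428.
  t=3,j=3: stock 386.3266 → up 533.1307 (V=244.9907), down 355.4205 (V=67.2805). Price 162.9622; hedge Δ=1.0000, bond B=-223.3643.
  t=2,j=0: stock 124.4208 → up 171.7007 (V=51.6636), down 114.4671 (V=108.8972). Price 48.7299; hedge Δ=-1.0000, bond B=173.1507.
  t=2,j=1: stock 186.6312 → up 257.5511 (V=49.7154), down 171.7007 (V=51.6636). Price 38.8346; hedge Δ=-0.0227, bond B=43.0698.
  t=2,j=2: stock 279.9468 → up 386.3266 (V=162.9622), down 257.5511 (V=49.7154). Price 109.1514; hedge Δ=0.8794, bond B=-137.0373.
  t=1,j=0: stock 135.2400 → up 186.6312 (V=38.8346), down 124.4208 (V=48.7299). Price 31.6051; hedge Δ=-0.1591, bond B=53.1166.
  t=1,j=1: stock 202.8600 → up 279.9468 (V=109.1514), down 186.6312 (V=38.8346). Price 73.9486; hedge Δ=0.7535, bond B=-78.9139.
  t=0,j=0: stock 147.0000 → up 202.8600 (V=73.9486), down 135.2400 (V=31.6051). Price 50.9023; hedge Δ=0.6262, bond B=-41.1487.
Check: Δ(0,0)·S0 + B(0,0) = 50.9023 = V0.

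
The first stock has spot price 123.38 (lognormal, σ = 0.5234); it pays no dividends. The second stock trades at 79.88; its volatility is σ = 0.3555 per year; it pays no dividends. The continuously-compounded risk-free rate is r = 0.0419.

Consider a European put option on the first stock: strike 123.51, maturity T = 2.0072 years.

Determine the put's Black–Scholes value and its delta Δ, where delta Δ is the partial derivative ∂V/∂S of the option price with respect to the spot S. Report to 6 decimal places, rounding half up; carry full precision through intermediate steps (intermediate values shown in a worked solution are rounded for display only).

σ√T = 0.5234·√2.0072 = 0.741531
d₁ = (ln(S/K) + (r+σ²/2)T) / (σ√T) = (ln(123.38/123.51) + (0.0419+0.5234²/2)·2.0072) / 0.741531 = (-0.001053 + 0.359035) / 0.741531 = 0.482761
d₂ = d₁ − σ√T = 0.482761 − 0.741531 = -0.258769
e^{−rT} = 0.919338
N(−d₁) = 0.314633,  N(−d₂) = 0.602093
Put price V = K·e^{−rT}·N(−d₂) − S·N(−d₁) = 68.366134 − 38.819366 = 29.546768
Δ = −N(−d₁) = -0.314633

price = 29.546768
Δ = -0.314633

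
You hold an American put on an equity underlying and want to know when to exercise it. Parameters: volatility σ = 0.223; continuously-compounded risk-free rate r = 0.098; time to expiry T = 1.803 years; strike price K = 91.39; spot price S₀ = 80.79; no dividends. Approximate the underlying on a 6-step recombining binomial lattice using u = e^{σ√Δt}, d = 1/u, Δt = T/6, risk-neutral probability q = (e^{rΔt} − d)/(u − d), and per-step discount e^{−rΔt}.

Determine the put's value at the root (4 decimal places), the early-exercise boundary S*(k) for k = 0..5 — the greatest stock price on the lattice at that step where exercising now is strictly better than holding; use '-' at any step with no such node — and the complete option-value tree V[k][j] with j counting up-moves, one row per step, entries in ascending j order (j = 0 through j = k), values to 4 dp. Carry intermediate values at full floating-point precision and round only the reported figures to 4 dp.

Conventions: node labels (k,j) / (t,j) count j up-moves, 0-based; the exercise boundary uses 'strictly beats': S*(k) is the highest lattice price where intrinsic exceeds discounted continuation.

price = 11.1680
boundary = - 71.4937 63.2671 71.4937 80.7900 71.4937
tree:
11.1680
19.8963 5.7024
28.1229 10.8585 2.4285
35.4029 19.8963 5.1634 0.6619
41.8452 28.1229 10.6000 1.6684 0.0000
47.5462 35.4029 19.8963 4.2053 0.0000 0.0000
52.5912 41.8452 28.1229 10.6000 0.0000 0.0000 0.0000

params: Δt=0.30050 u=1.13003 d=0.88493 q=0.59142 e^(-rΔt)=0.97098
t_6 payoffs: 52.5912 41.8452 28.1229 10.6000 0.0000 0.0000 0.0000
t_5: node(5,0) S=43.8438 payoff=47.5462 vs cont=44.8941 → 47.5462 [stop]  node(5,1) S=55.9871 payoff=35.4029 vs cont=32.7508 → 35.4029 [stop]  node(5,2) S=71.4937 payoff=19.8963 vs cont=17.2442 → 19.8963 [stop]  node(5,3) S=91.2951 payoff=0.0949 vs cont=4.2053 → 4.2053 [wait]  node(5,4) S=116.5808 payoff=0.0000 vs cont=0.0000 → 0.0000 [wait]  node(5,5) S=148.8699 payoff=0.0000 vs cont=0.0000 → 0.0000 [wait]  ⇒ S*(5)=71.4937
t_4: node(4,0) S=49.5448 payoff=41.8452 vs cont=39.1931 → 41.8452 [stop]  node(4,1) S=63.2671 payoff=28.1229 vs cont=25.4708 → 28.1229 [stop]  node(4,2) S=80.7900 payoff=10.6000 vs cont=10.3083 → 10.6000 [stop]  node(4,3) S=103.1662 payoff=0.0000 vs cont=1.6684 → 1.6684 [wait]  node(4,4) S=131.7398 payoff=0.0000 vs cont=0.0000 → 0.0000 [wait]  ⇒ S*(4)=80.7900
t_3: node(3,0) S=55.9871 payoff=35.4029 vs cont=32.7508 → 35.4029 [stop]  node(3,1) S=71.4937 payoff=19.8963 vs cont=17.2442 → 19.8963 [stop]  node(3,2) S=91.2951 payoff=0.0949 vs cont=5.1634 → 5.1634 [wait]  node(3,3) S=116.5808 payoff=0.0000 vs cont=0.6619 → 0.6619 [wait]  ⇒ S*(3)=71.4937
t_2: node(2,0) S=63.2671 payoff=28.1229 vs cont=25.4708 → 28.1229 [stop]  node(2,1) S=80.7900 payoff=10.6000 vs cont=10.8585 → 10.8585 [wait]  node(2,2) S=103.1662 payoff=0.0000 vs cont=2.4285 → 2.4285 [wait]  ⇒ S*(2)=63.2671
t_1: node(1,0) S=71.4937 payoff=19.8963 vs cont=17.3926 → 19.8963 [stop]  node(1,1) S=91.2951 payoff=0.0949 vs cont=5.7024 → 5.7024 [wait]  ⇒ S*(1)=71.4937
t_0: node(0,0) S=80.7900 payoff=10.6000 vs cont=11.1680 → 11.1680 [wait]  ⇒ S*(0)=-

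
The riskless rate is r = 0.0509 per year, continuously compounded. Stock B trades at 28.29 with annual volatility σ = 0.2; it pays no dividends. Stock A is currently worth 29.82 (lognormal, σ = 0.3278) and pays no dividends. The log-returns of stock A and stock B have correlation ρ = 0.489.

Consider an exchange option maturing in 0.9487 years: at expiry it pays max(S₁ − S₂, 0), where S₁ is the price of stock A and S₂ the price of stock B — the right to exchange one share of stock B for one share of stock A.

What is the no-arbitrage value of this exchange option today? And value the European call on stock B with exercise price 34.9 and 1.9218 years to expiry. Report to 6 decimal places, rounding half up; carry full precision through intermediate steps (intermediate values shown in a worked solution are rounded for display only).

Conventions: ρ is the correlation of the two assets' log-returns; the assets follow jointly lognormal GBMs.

exchange price = 4.069923
price(stock B call K=34.9) = 1.890074

σ_eff = √(σ₁² + σ₂² − 2ρσ₁σ₂) = √(0.3278² + 0.2² − 2·0.489·0.3278·0.2) = 0.288678
d₁ = (ln(S₁/S₂) + (q₂ − q₁ + σ_eff²/2)T) / (σ_eff√T) = (ln(29.82/28.29) + (0.0 − 0.0 + 0.041668)·0.9487) / 0.281176 = 0.327912
d₂ = d₁ − σ_eff√T = 0.327912 − 0.281176 = 0.046735
N(d₁) = 0.628511,  N(d₂) = 0.518638
V = S₁·e^{−q₁T}·N(d₁) − S₂·e^{−q₂T}·N(d₂) = 18.742191 − 14.672268 = 4.069923
[vanilla: stock B call K=34.9]
σ√T = 0.2·√1.9218 = 0.277258
d₁ = (ln(S/K) + (r+σ²/2)T) / (σ√T) = (ln(28.29/34.9) + (0.0509+0.2²/2)·1.9218) / 0.277258 = (-0.209978 + 0.136256) / 0.277258 = -0.265900
d₂ = d₁ − σ√T = -0.265900 − 0.277258 = -0.543158
e^{−rT} = 0.906812
N(d₁) = 0.395158,  N(d₂) = 0.293511
price = S·N(d₁) − K·e^{−rT}·N(d₂) = 11.179026 − 9.288952 = 1.890074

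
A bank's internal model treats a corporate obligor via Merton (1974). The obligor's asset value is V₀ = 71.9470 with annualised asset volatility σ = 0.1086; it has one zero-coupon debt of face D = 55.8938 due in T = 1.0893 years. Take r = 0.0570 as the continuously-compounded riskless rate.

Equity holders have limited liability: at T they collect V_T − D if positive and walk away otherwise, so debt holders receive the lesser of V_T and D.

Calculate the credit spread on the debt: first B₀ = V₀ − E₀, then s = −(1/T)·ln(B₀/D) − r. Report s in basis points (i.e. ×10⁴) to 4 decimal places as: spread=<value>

Equity is a call on the firm's assets struck at D = 55.8938:
d₁ = [ln(V₀/D) + (r + σ²/2)T] / (σ√T)
   = [ln(71.9470/55.8938) + (0.0570 + 0.5·0.1086²)·1.0893] / (0.1086·√1.0893)
   = [0.252476 + 0.068514] / 0.113345 = 2.831965
d₂ = d₁ − σ√T = 2.831965 − 0.113345 = 2.718620
N(d₁) = 0.997687,  N(d₂) = 0.996722,  e^(−rT) = 0.939798
E₀ = V₀·N(d₁) − D·e^(−rT)·N(d₂)
   = 71.9470·0.997687 − 55.8938·0.939798·0.996722 = 19.423859
B₀ = V₀ − E₀ = 71.9470 − 19.423859 = 52.523141
spread = −(1/T)·ln(B₀/D) − r = −(1/1.0893)·ln(52.523141/55.8938) − 0.0570 = 0.00010054
in basis points: 0.00010054 × 10⁴ = 1.0054 bp

spread=1.0054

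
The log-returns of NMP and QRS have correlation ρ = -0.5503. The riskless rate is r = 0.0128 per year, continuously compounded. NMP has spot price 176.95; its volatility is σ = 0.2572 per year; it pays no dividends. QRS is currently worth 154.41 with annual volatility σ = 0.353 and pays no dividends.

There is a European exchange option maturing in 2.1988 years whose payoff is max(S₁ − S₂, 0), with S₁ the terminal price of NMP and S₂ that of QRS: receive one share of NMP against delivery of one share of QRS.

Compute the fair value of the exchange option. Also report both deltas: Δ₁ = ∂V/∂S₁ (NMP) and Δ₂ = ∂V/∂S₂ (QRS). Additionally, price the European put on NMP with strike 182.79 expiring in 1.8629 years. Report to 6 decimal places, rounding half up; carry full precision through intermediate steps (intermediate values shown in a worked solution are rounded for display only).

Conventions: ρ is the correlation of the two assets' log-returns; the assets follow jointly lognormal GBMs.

σ_eff = √(σ₁² + σ₂² − 2ρσ₁σ₂) = √(0.2572² + 0.353² − 2·-0.5503·0.2572·0.353) = 0.539153
d₁ = (ln(S₁/S₂) + (q₂ − q₁ + σ_eff²/2)T) / (σ_eff√T) = (ln(176.95/154.41) + (0.0 − 0.0 + 0.145343)·2.1988) / 0.799475 = 0.570169
d₂ = d₁ − σ_eff√T = 0.570169 − 0.799475 = -0.229306
N(d₁) = 0.715719,  N(d₂) = 0.409316
V = S₁·e^{−q₁T}·N(d₁) − S₂·e^{−q₂T}·N(d₂) = 126.646390 − 63.202412 = 63.443978
Δ₁ = e^{−q₁T}·N(d₁) = 0.715719;  Δ₂ = −e^{−q₂T}·N(d₂) = -0.409316
[vanilla: NMP put K=182.79]
σ√T = 0.2572·√1.8629 = 0.351047
d₁ = (ln(S/K) + (r+σ²/2)T) / (σ√T) = (ln(176.95/182.79) + (0.0128+0.2572²/2)·1.8629) / 0.351047 = (-0.032471 + 0.085462) / 0.351047 = 0.150953
d₂ = d₁ − σ√T = 0.150953 − 0.351047 = -0.200095
e^{−rT} = 0.976437
N(−d₁) = 0.440007,  N(−d₂) = 0.579297
price = K·e^{−rT}·N(−d₂) − S·N(−d₁) = 103.394573 − 77.859162 = 25.535412

exchange price = 63.443978
Δ1 = 0.715719
Δ2 = -0.409316
price(NMP put K=182.79) = 25.535412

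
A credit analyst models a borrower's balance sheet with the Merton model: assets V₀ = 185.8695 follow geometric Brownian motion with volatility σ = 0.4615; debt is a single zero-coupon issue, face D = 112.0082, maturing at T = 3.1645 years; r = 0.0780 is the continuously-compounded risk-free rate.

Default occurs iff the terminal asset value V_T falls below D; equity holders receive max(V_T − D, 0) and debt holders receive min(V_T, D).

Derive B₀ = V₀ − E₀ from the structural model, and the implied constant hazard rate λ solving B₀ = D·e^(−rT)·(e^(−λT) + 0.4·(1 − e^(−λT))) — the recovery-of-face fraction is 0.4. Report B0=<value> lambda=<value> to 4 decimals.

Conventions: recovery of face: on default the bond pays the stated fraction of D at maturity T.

Equity is a call on the firm's assets struck at D = 112.0082:
d₁ = [ln(V₀/D) + (r + σ²/2)T] / (σ√T)
   = [ln(185.8695/112.0082) + (0.0780 + 0.5·0.4615²)·3.1645] / (0.4615·√3.1645)
   = [0.506473 + 0.583822] / 0.820964 = 1.328066
d₂ = d₁ − σ√T = 1.328066 − 0.820964 = 0.507102
N(d₁) = 0.907922,  N(d₂) = 0.693958,  e^(−rT) = 0.781273
E₀ = V₀·N(d₁) − D·e^(−rT)·N(d₂)
   = 185.8695·0.907922 − 112.0082·0.781273·0.693958 = 108.027419
B₀ = V₀ − E₀ = 185.8695 − 108.027419 = 77.842081
e^(−λT) = (B₀·e^(rT)/D − 0.4)/(1 − 0.4) = (77.8421·1.279963/112.0082 − 0.4)/0.6 = 0.81588834
λ = −ln(0.81588834)/3.1645 = 0.064300

B0=77.8421 lambda=0.0643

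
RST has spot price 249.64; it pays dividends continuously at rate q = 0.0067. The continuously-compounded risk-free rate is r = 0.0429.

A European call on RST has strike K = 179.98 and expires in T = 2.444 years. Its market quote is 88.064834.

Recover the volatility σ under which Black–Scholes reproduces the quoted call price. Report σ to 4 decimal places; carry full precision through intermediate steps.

At σ = 0.2330 the Black–Scholes value reproduces the quote:
σ√T = 0.233·√2.444 = 0.364256
d₁ = (ln(S/K) + (r−q+σ²/2)T) / (σ√T) = (ln(249.64/179.98) + (0.0429−0.0067+0.233²/2)·2.444) / 0.364256 = (0.327174 + 0.154814) / 0.364256 = 1.323213
d₂ = d₁ − σ√T = 1.323213 − 0.364256 = 0.958957
e^{−rT} = 0.900462
e^{−qT} = 0.983759
N(d₁) = 0.907118,  N(d₂) = 0.831210
V = S·e^{−qT}·N(d₁) − K·e^{−rT}·N(d₂) = 222.774948 − 134.710114 = 88.064834 (the quoted price), and the Black–Scholes price is strictly increasing in σ, so σ is unique

sigma = 0.2330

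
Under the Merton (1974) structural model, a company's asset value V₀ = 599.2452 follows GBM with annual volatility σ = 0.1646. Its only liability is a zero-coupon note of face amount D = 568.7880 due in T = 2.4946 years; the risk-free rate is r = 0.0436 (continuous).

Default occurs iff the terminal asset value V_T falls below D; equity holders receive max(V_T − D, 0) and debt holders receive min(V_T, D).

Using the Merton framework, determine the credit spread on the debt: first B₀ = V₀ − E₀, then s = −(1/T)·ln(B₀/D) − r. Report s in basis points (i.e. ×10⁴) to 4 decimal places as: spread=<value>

Work the structural quantities from V₀ = 599.2452 against face 568.7880:
d₁ = [ln(V₀/D) + (r + σ²/2)T] / (σ√T)
   = [ln(599.2452/568.7880) + (0.0436 + 0.5·0.1646²)·2.4946] / (0.1646·√2.4946)
   = [0.052163 + 0.142558] / 0.259974 = 0.749001
d₂ = d₁ − σ√T = 0.749001 − 0.259974 = 0.489027
N(d₁) = 0.773072,  N(d₂) = 0.687589,  e^(−rT) = 0.896942
E₀ = V₀·N(d₁) − D·e^(−rT)·N(d₂)
   = 599.2452·0.773072 − 568.7880·0.896942·0.687589 = 112.472688
B₀ = V₀ − E₀ = 599.2452 − 112.472688 = 486.772512
spread = −(1/T)·ln(B₀/D) − r = −(1/2.4946)·ln(486.772512/568.7880) − 0.0436 = 0.01881918
in basis points: 0.01881918 × 10⁴ = 188.1918 bp

spread=188.1918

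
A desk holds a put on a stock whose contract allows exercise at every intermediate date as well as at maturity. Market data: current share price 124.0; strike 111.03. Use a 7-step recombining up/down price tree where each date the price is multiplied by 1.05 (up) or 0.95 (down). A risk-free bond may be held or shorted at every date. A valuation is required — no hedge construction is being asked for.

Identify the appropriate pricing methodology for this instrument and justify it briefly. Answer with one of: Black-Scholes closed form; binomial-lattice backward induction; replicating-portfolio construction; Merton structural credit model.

framework: binomial-lattice backward induction

Key observation: the defining feature is the embedded early-exercise option across 7 discrete dates on the spot-124 tree; pricing the strike-111.03 put means working backward with an exercise test at every node.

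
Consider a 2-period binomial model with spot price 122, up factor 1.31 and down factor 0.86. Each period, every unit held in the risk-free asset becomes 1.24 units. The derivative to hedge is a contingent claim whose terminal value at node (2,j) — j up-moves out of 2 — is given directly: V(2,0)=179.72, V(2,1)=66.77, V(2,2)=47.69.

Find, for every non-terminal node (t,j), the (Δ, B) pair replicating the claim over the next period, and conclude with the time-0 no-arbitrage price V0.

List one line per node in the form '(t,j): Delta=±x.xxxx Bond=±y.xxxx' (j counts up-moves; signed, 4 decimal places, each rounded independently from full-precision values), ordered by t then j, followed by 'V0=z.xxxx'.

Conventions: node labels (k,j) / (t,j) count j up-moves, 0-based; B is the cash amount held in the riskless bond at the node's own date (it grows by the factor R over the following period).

Risk-neutral probability p* = (R−d)/(u−d) = (1.24−0.86)/(1.31−0.86) = 0.8444.
At maturity the claim pays: V(2,0)=179.7200, V(2,1)=66.7700, V(2,2)=47.6900
(1,0): S=104.9200. Δ = (V_up−V_dn)/(S_up−S_dn) = (66.7700−179.7200)/(137.4452−90.2312) = -2.3923. V = [p*·66.7700 + (1−p*)·179.7200]/1.24 = 68.0161. B = V − Δ·S = 319.0161.
(1,1): S=159.8200. Δ = (V_up−V_dn)/(S_up−S_dn) = (47.6900−66.7700)/(209.3642−137.4452) = -0.2653. V = [p*·47.6900 + (1−p*)·66.7700]/1.24 = 40.8532. B = V − Δ·S = 83.2532.
(0,0): S=122.0000. Δ = (V_up−V_dn)/(S_up−S_dn) = (40.8532−68.0161)/(159.8200−104.9200) = -0.4948. V = [p*·40.8532 + (1−p*)·68.0161]/1.24 = 36.3537. B = V − Δ·S = 96.7157.
Verification: the root portfolio costs Δ(0,0)·S0 + B(0,0) = 36.3537, matching V0.

(0,0): Delta=-0.4948 Bond=96.7157
(1,0): Delta=-2.3923 Bond=319.0161
(1,1): Delta=-0.2653 Bond=83.2532
V0=36.3537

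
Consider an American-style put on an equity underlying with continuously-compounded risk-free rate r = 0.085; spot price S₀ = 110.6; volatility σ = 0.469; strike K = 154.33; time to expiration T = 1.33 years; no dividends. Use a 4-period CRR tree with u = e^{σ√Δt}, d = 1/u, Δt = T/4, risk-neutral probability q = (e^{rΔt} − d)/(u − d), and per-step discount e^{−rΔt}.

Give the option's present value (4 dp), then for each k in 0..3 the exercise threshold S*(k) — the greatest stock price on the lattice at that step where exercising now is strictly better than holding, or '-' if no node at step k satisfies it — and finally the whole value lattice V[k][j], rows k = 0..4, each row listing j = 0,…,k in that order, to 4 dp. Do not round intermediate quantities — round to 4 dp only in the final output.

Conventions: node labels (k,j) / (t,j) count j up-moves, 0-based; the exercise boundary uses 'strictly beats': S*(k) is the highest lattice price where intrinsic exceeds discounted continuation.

price = 48.1392
boundary = - 84.3927 64.3954 84.3927
tree:
48.1392
69.9373 27.8518
89.9346 45.3259 10.9542
105.1934 69.9373 21.8867 0.0000
116.8366 89.9346 43.7300 0.0000 0.0000

Δt=0.33250, u=1.31054, d=0.76304, q=0.48516, disc=e^(-rΔt)=0.97213
k=4 terminal: V=max(K-S,0) → 116.8366 89.9346 43.7300 0.0000 0.0000
k=3: j=0 S=49.1366 intr=105.1934 cont=100.8927 V=105.1934[EX]; j=1 S=84.3927 intr=69.9373 cont=65.6366 V=69.9373[EX]; j=2 S=144.9456 intr=9.3844 cont=21.8867 V=21.8867[hold]; j=3 S=248.9460 intr=0.0000 cont=0.0000 V=0.0000[hold]  S*(3)=84.3927
k=2: j=0 S=64.3954 intr=89.9346 cont=85.6339 V=89.9346[EX]; j=1 S=110.6000 intr=43.7300 cont=45.3259 V=45.3259[hold]; j=2 S=189.9569 intr=0.0000 cont=10.9542 V=10.9542[hold]  S*(2)=64.3954
k=1: j=0 S=84.3927 intr=69.9373 cont=66.3892 V=69.9373[EX]; j=1 S=144.9456 intr=9.3844 cont=27.8518 V=27.8518[hold]  S*(1)=84.3927
k=0: j=0 S=110.6000 intr=43.7300 cont=48.1392 V=48.1392[hold]  S*(0)=-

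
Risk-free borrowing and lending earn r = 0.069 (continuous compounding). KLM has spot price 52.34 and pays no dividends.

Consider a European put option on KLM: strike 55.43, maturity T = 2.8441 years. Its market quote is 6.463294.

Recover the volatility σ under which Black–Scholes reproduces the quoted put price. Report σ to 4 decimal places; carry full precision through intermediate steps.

sigma = 0.2910

At σ = 0.2910 the Black–Scholes value reproduces the quote:
σ√T = 0.291·√2.8441 = 0.490756
d₁ = (ln(S/K) + (r+σ²/2)T) / (σ√T) = (ln(52.34/55.43) + (0.069+0.291²/2)·2.8441) / 0.490756 = (-0.057360 + 0.316664) / 0.490756 = 0.528376
d₂ = d₁ − σ√T = 0.528376 − 0.490756 = 0.037620
e^{−rT} = 0.821813
N(−d₁) = 0.298619,  N(−d₂) = 0.484995
V = K·e^{−rT}·N(−d₂) − S·N(−d₁) = 22.093028 − 15.629733 = 6.463294 (equal to the quote); since ∂V/∂σ > 0 for all σ, the implied volatility is unique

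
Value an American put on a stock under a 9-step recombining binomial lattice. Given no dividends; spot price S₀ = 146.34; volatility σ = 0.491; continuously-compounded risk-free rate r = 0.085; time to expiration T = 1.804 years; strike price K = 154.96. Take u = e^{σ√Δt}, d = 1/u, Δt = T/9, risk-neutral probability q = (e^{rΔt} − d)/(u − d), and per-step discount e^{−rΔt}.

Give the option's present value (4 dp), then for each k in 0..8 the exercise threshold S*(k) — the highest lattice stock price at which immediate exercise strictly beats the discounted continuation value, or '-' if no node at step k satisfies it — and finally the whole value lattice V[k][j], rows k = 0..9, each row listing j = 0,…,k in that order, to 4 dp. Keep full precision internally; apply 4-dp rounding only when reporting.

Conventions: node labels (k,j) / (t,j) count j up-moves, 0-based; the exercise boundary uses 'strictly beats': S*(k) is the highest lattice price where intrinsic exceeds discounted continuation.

Δt=0.20044, u=1.24586, d=0.80266, q=0.48404, disc=e^(-rΔt)=0.98311
k=9 terminal: V=max(K-S,0) → 134.7232 123.5492 106.2052 79.2844 37.4989 0.0000 0.0000 0.0000 0.0000 0.0000
k=8: j=0 S=25.2122 intr=129.7478 cont=127.1300 V=129.7478[EX]; j=1 S=39.1335 intr=115.8265 cont=113.2087 V=115.8265[EX]; j=2 S=60.7417 intr=94.2183 cont=91.6005 V=94.2183[EX]; j=3 S=94.2811 intr=60.6789 cont=58.0610 V=60.6789[EX]; j=4 S=146.3400 intr=8.6200 cont=19.0213 V=19.0213[hold]; j=5 S=227.1440 intr=0.0000 cont=0.0000 V=0.0000[hold]; j=6 S=352.5652 intr=0.0000 cont=0.0000 V=0.0000[hold]; j=7 S=547.2397 intr=0.0000 cont=0.0000 V=0.0000[hold]; j=8 S=849.4070 intr=0.0000 cont=0.0000 V=0.0000[hold]  S*(8)=94.2811
k=7: j=0 S=31.4108 intr=123.5492 cont=120.9314 V=123.5492[EX]; j=1 S=48.7548 intr=106.2052 cont=103.5874 V=106.2052[EX]; j=2 S=75.6756 intr=79.2844 cont=76.6666 V=79.2844[EX]; j=3 S=117.4611 intr=37.4989 cont=39.8306 V=39.8306[hold]; j=4 S=182.3191 intr=0.0000 cont=9.6485 V=9.6485[hold]; j=5 S=282.9895 intr=0.0000 cont=0.0000 V=0.0000[hold]; j=6 S=439.2467 intr=0.0000 cont=0.0000 V=0.0000[hold]; j=7 S=681.7839 intr=0.0000 cont=0.0000 V=0.0000[hold]  S*(7)=75.6756
k=6: j=0 S=39.1335 intr=115.8265 cont=113.2087 V=115.8265[EX]; j=1 S=60.7417 intr=94.2183 cont=91.6005 V=94.2183[EX]; j=2 S=94.2811 intr=60.6789 cont=59.1706 V=60.6789[EX]; j=3 S=146.3400 intr=8.6200 cont=24.7953 V=24.7953[hold]; j=4 S=227.1440 intr=0.0000 cont=4.8942 V=4.8942[hold]; j=5 S=352.5652 intr=0.0000 cont=0.0000 V=0.0000[hold]; j=6 S=547.2397 intr=0.0000 cont=0.0000 V=0.0000[hold]  S*(6)=94.2811
k=5: j=0 S=48.7548 intr=106.2052 cont=103.5874 V=106.2052[EX]; j=1 S=75.6756 intr=79.2844 cont=76.6666 V=79.2844[EX]; j=2 S=117.4611 intr=37.4989 cont=42.5783 V=42.5783[hold]; j=3 S=182.3191 intr=0.0000 cont=14.9063 V=14.9063[hold]; j=4 S=282.9895 intr=0.0000 cont=2.4826 V=2.4826[hold]; j=5 S=439.2467 intr=0.0000 cont=0.0000 V=0.0000[hold]  S*(5)=75.6756
k=4: j=0 S=60.7417 intr=94.2183 cont=91.6005 V=94.2183[EX]; j=1 S=94.2811 intr=60.6789 cont=60.4781 V=60.6789[EX]; j=2 S=146.3400 intr=8.6200 cont=28.6910 V=28.6910[hold]; j=3 S=227.1440 intr=0.0000 cont=8.7425 V=8.7425[hold]; j=4 S=352.5652 intr=0.0000 cont=1.2593 V=1.2593[hold]  S*(4)=94.2811
k=3: j=0 S=75.6756 intr=79.2844 cont=76.6666 V=79.2844[EX]; j=1 S=117.4611 intr=37.4989 cont=44.4321 V=44.4321[hold]; j=2 S=182.3191 intr=0.0000 cont=18.7137 V=18.7137[hold]; j=3 S=282.9895 intr=0.0000 cont=5.0339 V=5.0339[hold]  S*(3)=75.6756
k=2: j=0 S=94.2811 intr=60.6789 cont=61.3603 V=61.3603[hold]; j=1 S=146.3400 intr=8.6200 cont=31.4432 V=31.4432[hold]; j=2 S=227.1440 intr=0.0000 cont=11.8879 V=11.8879[hold]  S*(2)=-
k=1: j=0 S=117.4611 intr=37.4989 cont=46.0874 V=46.0874[hold]; j=1 S=182.3191 intr=0.0000 cont=21.6064 V=21.6064[hold]  S*(1)=-
k=0: j=0 S=146.3400 intr=8.6200 cont=33.6593 V=33.6593[hold]  S*(0)=-

price = 33.6593
boundary = - - - 75.6756 94.2811 75.6756 94.2811 75.6756 94.2811
tree:
33.6593
46.0874 21.6064
61.3603 31.4432 11.8879
79.2844 44.4321 18.7137 5.0339
94.2183 60.6789 28.6910 8.7425 1.2593
106.2052 79.2844 42.5783 14.9063 2.4826 0.0000
115.8265 94.2183 60.6789 24.7953 4.8942 0.0000 0.0000
123.5492 106.2052 79.2844 39.8306 9.6485 0.0000 0.0000 0.0000
129.7478 115.8265 94.2183 60.6789 19.0213 0.0000 0.0000 0.0000 0.0000
134.7232 123.5492 106.2052 79.2844 37.4989 0.0000 0.0000 0.0000 0.0000 0.0000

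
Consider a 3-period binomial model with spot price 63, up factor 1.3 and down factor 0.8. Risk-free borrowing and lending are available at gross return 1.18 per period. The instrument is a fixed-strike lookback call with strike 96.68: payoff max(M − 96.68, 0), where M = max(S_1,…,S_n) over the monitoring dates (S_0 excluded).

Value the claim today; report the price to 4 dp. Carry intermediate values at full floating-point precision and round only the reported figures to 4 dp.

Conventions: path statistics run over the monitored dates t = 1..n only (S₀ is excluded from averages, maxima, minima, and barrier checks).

price = 11.9754

Under the martingale measure an up-move has probability p* = 0.7600; value the claim as the probability-weighted average of per-path payoffs, discounted 3 periods at R = 1.18.
Enumerate all 2^3 = 8 price paths (U = up ×1.3, D = down ×0.8); each path with k up-moves has probability p*^k·(1−p*)^(3−k).
DDD: M=50.4000, payoff=0.0000, prob=0.013824
UDD: M=81.9000, payoff=0.0000, prob=0.043776
DUD: M=65.5200, payoff=0.0000, prob=0.043776
UUD: M=106.4700, payoff=9.7900, prob=0.138624
DDU: M=52.4160, payoff=0.0000, prob=0.043776
UDU: M=85.1760, payoff=0.0000, prob=0.138624
DUU: M=85.1760, payoff=0.0000, prob=0.138624
UUU: M=138.4110, payoff=41.7310, prob=0.438976
Price = Σ prob·payoff / R^3 = 19.676036 / 1.643032 = 11.9754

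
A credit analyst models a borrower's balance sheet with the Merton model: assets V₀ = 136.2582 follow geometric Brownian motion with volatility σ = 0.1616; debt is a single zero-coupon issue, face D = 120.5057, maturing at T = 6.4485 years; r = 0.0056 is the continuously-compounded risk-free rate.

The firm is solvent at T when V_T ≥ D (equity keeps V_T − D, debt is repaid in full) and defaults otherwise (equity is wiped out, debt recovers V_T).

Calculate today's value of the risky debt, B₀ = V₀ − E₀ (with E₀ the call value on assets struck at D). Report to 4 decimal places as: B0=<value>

B0=104.2254

Equity is a call on the firm's assets struck at D = 120.5057:
d₁ = [ln(V₀/D) + (r + σ²/2)T] / (σ√T)
   = [ln(136.2582/120.5057) + (0.0056 + 0.5·0.1616²)·6.4485] / (0.1616·√6.4485)
   = [0.122855 + 0.120311] / 0.410365 = 0.592560
d₂ = d₁ − σ√T = 0.592560 − 0.410365 = 0.182194
N(d₁) = 0.723262,  N(d₂) = 0.572285,  e^(−rT) = 0.964533
E₀ = V₀·N(d₁) − D·e^(−rT)·N(d₂)
   = 136.2582·0.723262 − 120.5057·0.964533·0.572285 = 32.032753
B₀ = V₀ − E₀ = 136.2582 − 32.032753 = 104.225447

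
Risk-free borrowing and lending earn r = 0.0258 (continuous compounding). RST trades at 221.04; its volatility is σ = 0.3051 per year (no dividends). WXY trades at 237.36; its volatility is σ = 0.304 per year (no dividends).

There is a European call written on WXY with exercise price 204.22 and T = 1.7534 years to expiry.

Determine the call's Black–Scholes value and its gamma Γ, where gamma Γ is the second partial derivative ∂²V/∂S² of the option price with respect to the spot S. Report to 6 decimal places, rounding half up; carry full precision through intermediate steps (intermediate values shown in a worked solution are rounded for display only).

price = 59.510932
Γ = 0.003297

σ√T = 0.304·√1.7534 = 0.402545
d₁ = (ln(S/K) + (r+σ²/2)T) / (σ√T) = (ln(237.36/204.22) + (0.0258+0.304²/2)·1.7534) / 0.402545 = (0.150380 + 0.126259) / 0.402545 = 0.687225
d₂ = d₁ − σ√T = 0.687225 − 0.402545 = 0.284681
e^{−rT} = 0.955770
N(d₁) = 0.754030,  N(d₂) = 0.612056
Call price V = S·N(d₁) − K·e^{−rT}·N(d₂) = 178.976484 − 119.465552 = 59.510932
φ(d₁) = (1/√(2π))·e^{−d₁²/2} = 0.315033
Γ = φ(d₁) / (S·σ·√T) = 0.003297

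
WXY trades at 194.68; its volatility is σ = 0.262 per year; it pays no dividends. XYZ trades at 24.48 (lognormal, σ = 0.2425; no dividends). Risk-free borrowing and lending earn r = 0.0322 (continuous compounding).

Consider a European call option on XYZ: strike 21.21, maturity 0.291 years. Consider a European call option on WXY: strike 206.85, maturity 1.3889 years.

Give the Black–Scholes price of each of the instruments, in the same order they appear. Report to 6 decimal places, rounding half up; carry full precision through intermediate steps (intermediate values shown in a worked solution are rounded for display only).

price(XYZ call K=21.21) = 3.645338
price(WXY call K=206.85) = 22.547954

[XYZ call K=21.21]
σ√T = 0.2425·√0.291 = 0.130815
d₁ = (ln(S/K) + (r+σ²/2)T) / (σ√T) = (ln(24.48/21.21) + (0.0322+0.2425²/2)·0.291) / 0.130815 = (0.143384 + 0.017927) / 0.130815 = 1.233115
d₂ = d₁ − σ√T = 1.233115 − 0.130815 = 1.102300
e^{−rT} = 0.990674
N(d₁) = 0.891234,  N(d₂) = 0.864834
price = S·N(d₁) − K·e^{−rT}·N(d₂) = 21.817398 − 18.172060 = 3.645338
[WXY call K=206.85]
σ√T = 0.262·√1.3889 = 0.308771
d₁ = (ln(S/K) + (r+σ²/2)T) / (σ√T) = (ln(194.68/206.85) + (0.0322+0.262²/2)·1.3889) / 0.308771 = (-0.060637 + 0.092392) / 0.308771 = 0.102845
d₂ = d₁ − σ√T = 0.102845 − 0.308771 = -0.205926
e^{−rT} = 0.956263
N(d₁) = 0.540957,  N(d₂) = 0.418424
price = S·N(d₁) − K·e^{−rT}·N(d₂) = 105.313541 − 82.765587 = 22.547954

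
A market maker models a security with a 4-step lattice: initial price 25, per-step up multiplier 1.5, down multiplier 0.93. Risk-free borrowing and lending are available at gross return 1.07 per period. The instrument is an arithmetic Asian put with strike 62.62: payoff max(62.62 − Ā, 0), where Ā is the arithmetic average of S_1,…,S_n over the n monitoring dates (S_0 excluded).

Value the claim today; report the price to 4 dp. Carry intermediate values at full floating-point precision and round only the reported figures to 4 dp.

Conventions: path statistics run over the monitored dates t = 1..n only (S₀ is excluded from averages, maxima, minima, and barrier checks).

price = 25.1712

Risk-neutral up-probability p* = (R−d)/(u−d) = (1.07−0.93)/(1.5−0.93) = 0.2456; the claim prices as the p*-weighted sum of path payoffs discounted by R^4.
Enumerate all 2^4 = 16 price paths (U = up ×1.5, D = down ×0.93); each path with k up-moves has probability p*^k·(1−p*)^(4−k).
DDDD: Ā=20.9207, payoff=41.6993, prob=0.323873
UDDD: Ā=33.7430, payoff=28.8770, prob=0.105447
DUDD: Ā=30.1805, payoff=32.4395, prob=0.105447
UUDD: Ā=48.6783, payoff=13.9417, prob=0.034332
DDUD: Ā=26.8674, payoff=35.7526, prob=0.105447
UDUD: Ā=43.3345, payoff=19.2855, prob=0.034332
DUUD: Ā=39.7720, payoff=22.8480, prob=0.034332
UUUD: Ā=64.1484, payoff=0.0000, prob=0.011178
DDDU: Ā=23.7862, payoff=38.8338, prob=0.105447
UDDU: Ā=38.3648, payoff=24.2552, prob=0.034332
DUDU: Ā=34.8023, payoff=27.8177, prob=0.034332
UUDU: Ā=56.1328, payoff=6.4872, prob=0.011178
DDUU: Ā=31.4892, payoff=31.1308, prob=0.034332
UDUU: Ā=50.7891, payoff=11.8309, prob=0.011178
DUUU: Ā=47.2266, payoff=15.3934, prob=0.011178
UUUU: Ā=76.1719, payoff=0.0000, prob=0.003639
Price = Σ prob·payoff / R^4 = 32.994284 / 1.310796 = 25.1712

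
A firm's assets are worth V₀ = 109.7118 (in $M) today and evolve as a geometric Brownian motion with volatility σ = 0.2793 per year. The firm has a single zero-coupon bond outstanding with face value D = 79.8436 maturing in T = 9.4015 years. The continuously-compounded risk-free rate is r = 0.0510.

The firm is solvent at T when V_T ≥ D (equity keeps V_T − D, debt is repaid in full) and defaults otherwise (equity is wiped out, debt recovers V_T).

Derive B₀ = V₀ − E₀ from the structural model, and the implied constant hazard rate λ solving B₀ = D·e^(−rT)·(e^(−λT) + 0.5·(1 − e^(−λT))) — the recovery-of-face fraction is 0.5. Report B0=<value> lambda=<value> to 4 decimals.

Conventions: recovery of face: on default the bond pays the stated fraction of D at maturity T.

With assets at 109.7118 and a single debt payment of 79.8436 at 9.4015 years:
d₁ = [ln(V₀/D) + (r + σ²/2)T] / (σ√T)
   = [ln(109.7118/79.8436) + (0.0510 + 0.5·0.2793²)·9.4015] / (0.2793·√9.4015)
   = [0.317787 + 0.846175] / 0.856386 = 1.359156
d₂ = d₁ − σ√T = 1.359156 − 0.856386 = 0.502770
N(d₁) = 0.912951,  N(d₂) = 0.692437,  e^(−rT) = 0.619107
E₀ = V₀·N(d₁) − D·e^(−rT)·N(d₂)
   = 109.7118·0.912951 − 79.8436·0.619107·0.692437 = 65.933159
B₀ = V₀ − E₀ = 109.7118 − 65.933159 = 43.778641
e^(−λT) = (B₀·e^(rT)/D − 0.5)/(1 − 0.5) = (43.7786·1.615229/79.8436 − 0.5)/0.5 = 0.77127402
λ = −ln(0.77127402)/9.4015 = 0.027624

B0=43.7786 lambda=0.0276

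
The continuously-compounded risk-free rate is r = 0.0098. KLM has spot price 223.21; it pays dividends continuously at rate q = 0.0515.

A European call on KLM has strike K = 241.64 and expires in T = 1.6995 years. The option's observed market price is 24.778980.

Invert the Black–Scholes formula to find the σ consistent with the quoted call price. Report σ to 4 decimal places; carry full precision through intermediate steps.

At σ = 0.3439 the Black–Scholes value reproduces the quote:
σ√T = 0.3439·√1.6995 = 0.448325
d₁ = (ln(S/K) + (r−q+σ²/2)T) / (σ√T) = (ln(223.21/241.64) + (0.0098−0.0515+0.3439²/2)·1.6995) / 0.448325 = (-0.079336 + 0.029628) / 0.448325 = -0.110874
d₂ = d₁ − σ√T = -0.110874 − 0.448325 = -0.559199
e^{−rT} = 0.983483
e^{−qT} = 0.916197
N(d₁) = 0.455858,  N(d₂) = 0.288013
V = S·e^{−qT}·N(d₁) − K·e^{−rT}·N(d₂) = 93.224926 − 68.445946 = 24.778980 (matching the quote); vega is positive throughout, so no other σ reproduces this price

sigma = 0.3439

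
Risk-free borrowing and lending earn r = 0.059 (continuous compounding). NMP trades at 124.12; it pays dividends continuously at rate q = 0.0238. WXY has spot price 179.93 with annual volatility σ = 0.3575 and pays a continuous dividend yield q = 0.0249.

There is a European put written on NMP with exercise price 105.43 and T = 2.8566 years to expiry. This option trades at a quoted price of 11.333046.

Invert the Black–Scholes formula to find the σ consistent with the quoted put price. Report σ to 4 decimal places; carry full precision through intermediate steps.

sigma = 0.3277

At σ = 0.3277 the Black–Scholes value reproduces the quote:
σ√T = 0.3277·√2.8566 = 0.553861
d₁ = (ln(S/K) + (r−q+σ²/2)T) / (σ√T) = (ln(124.12/105.43) + (0.059−0.0238+0.3277²/2)·2.8566) / 0.553861 = (0.163202 + 0.253934) / 0.553861 = 0.753140
d₂ = d₁ − σ√T = 0.753140 − 0.553861 = 0.199278
e^{−rT} = 0.844898
e^{−qT} = 0.934273
N(−d₁) = 0.225683,  N(−d₂) = 0.421022
V = K·e^{−rT}·N(−d₂) − S·e^{−qT}·N(−d₁) = 37.503667 − 26.170621 = 11.333046 (the observed quote) — the price is monotone increasing in volatility, hence this σ is the only solution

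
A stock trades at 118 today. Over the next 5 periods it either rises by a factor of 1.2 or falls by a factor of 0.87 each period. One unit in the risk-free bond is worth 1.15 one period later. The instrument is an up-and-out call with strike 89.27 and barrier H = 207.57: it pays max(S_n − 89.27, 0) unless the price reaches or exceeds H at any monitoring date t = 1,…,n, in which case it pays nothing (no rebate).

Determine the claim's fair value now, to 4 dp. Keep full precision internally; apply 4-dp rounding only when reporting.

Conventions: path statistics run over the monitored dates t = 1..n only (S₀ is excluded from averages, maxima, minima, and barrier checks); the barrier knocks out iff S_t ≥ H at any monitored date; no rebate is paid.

With p* = (R−d)/(u−d) = 0.8485, sum probability × payoff across the paths and divide by R^5.
Enumerate all 2^5 = 32 price paths (U = up ×1.2, D = down ×0.87); each path with k up-moves has probability p*^k·(1−p*)^(5−k).
DDDDD: M=102.6600, payoff=0.0000, prob=0.000080
UDDDD: M=141.6000, payoff=0.0000, prob=0.000447
DUDDD: M=123.1920, payoff=0.0000, prob=0.000447
UUDDD: M=169.9200, payoff=22.6228, prob=0.002504
DDUDD: M=107.1770, payoff=0.0000, prob=0.000447
UDUDD: M=147.8304, payoff=22.6228, prob=0.002504
DUUDD: M=147.8304, payoff=22.6228, prob=0.002504
UUUDD: M=203.9040, payoff=65.0649, prob=0.014023
DDDUD: M=102.6600, payoff=0.0000, prob=0.000447
UDDUD: M=141.6000, payoff=22.6228, prob=0.002504
DUDUD: M=128.6124, payoff=22.6228, prob=0.002504
UUDUD: M=177.3965, payoff=65.0649, prob=0.014023
DDUUD: M=128.6124, payoff=22.6228, prob=0.002504
UDUUD: M=177.3965, payoff=65.0649, prob=0.014023
DUUUD: M=177.3965, payoff=65.0649, prob=0.014023
UUUUD: M=244.6848, payoff=0.0000, prob=0.078529
DDDDU: M=102.6600, payoff=0.0000, prob=0.000447
UDDDU: M=141.6000, payoff=22.6228, prob=0.002504
DUDDU: M=123.1920, payoff=22.6228, prob=0.002504
UUDDU: M=169.9200, payoff=65.0649, prob=0.014023
DDUDU: M=111.8928, payoff=22.6228, prob=0.002504
UDUDU: M=154.3349, payoff=65.0649, prob=0.014023
DUUDU: M=154.3349, payoff=65.0649, prob=0.014023
UUUDU: M=212.8758, payoff=0.0000, prob=0.078529
DDDUU: M=111.8928, payoff=22.6228, prob=0.002504
UDDUU: M=154.3349, payoff=65.0649, prob=0.014023
DUDUU: M=154.3349, payoff=65.0649, prob=0.014023
UUDUU: M=212.8758, payoff=0.0000, prob=0.078529
DDUUU: M=154.3349, payoff=65.0649, prob=0.014023
UDUUU: M=212.8758, payoff=0.0000, prob=0.078529
DUUUU: M=212.8758, payoff=0.0000, prob=0.078529
UUUUU: M=293.6218, payoff=0.0000, prob=0.439765
Price = Σ prob·payoff / R^5 = 9.690634 / 2.011357 = 4.8180

price = 4.8180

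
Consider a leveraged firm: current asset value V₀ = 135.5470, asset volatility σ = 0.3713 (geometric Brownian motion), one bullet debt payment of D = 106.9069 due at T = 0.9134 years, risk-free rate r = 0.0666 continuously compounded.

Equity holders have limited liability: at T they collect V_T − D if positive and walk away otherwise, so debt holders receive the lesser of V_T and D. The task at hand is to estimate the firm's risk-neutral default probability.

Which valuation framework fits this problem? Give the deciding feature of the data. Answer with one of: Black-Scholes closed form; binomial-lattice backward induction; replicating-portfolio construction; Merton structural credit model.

Key observation: the question is about default risk generated by asset-value dynamics against a debt face of 106.9069 — the structural framework prices exactly that.

framework: Merton structural credit model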